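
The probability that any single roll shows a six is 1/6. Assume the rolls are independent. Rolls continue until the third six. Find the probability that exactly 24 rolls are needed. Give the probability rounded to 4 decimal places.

Y = trial on which the third success occurs; negative binomial, r=3, p=0.166667.
P(Y=24) = C(23,2) · p^3 · (1−p)^21
= 253 · 0.0046296 · 0.021737 = 0.025460

0.0255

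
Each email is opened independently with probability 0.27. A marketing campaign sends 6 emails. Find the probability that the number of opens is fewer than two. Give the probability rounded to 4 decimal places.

0.4872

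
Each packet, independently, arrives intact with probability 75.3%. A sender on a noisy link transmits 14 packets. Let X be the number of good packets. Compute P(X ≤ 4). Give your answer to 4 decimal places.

0.0003

X ~ Binomial(14, 0.753); P(X ≤ 4) = Σ C(14,k) p^k (1−p)^(14−k) over k:
  k=0: C(14,0)·0.753^0·0.247^14 = 0.000000
  k=1: C(14,1)·0.753^1·0.247^13 = 0.000000
  k=2: C(14,2)·0.753^2·0.247^12 = 0.000003
  k=3: C(14,3)·0.753^3·0.247^11 = 0.000032
  k=4: C(14,4)·0.753^4·0.247^10 = 0.000272
Total = 0.000307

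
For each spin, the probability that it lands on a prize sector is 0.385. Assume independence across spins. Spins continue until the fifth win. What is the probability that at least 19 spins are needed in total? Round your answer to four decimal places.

Needing more than 18 spins ⇔ fewer than 5 successes in the first 18. With X ~ Binomial(18, 0.385), P(Y > 18) = P(X ≤ 4).
  k=0: C(18,0)·0.385^0·0.615^18 = 0.000158
  k=1: C(18,1)·0.385^1·0.615^17 = 0.001785
  k=2: C(18,2)·0.385^2·0.615^16 = 0.009498
  k=3: C(18,3)·0.385^3·0.615^15 = 0.031710
  k=4: C(18,4)·0.385^4·0.615^14 = 0.074442
P(X ≤ 4) = 0.117593

0.1176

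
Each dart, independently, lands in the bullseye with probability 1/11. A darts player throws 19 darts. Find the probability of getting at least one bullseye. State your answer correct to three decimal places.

P(at least one) = 1 − P(none) = 1 − (1 − 0.090909)^19
= 1 − 0.16351 = 0.83649

0.836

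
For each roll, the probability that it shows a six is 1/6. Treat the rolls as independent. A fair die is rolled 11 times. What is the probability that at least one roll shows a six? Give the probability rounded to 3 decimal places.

P(at least one) = 1 − P(none) = 1 − (1 − 0.166667)^11
= 1 − 0.13459 = 0.86541

0.865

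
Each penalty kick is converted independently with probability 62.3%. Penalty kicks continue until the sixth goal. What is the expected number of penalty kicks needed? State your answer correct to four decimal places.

9.6308

Y = total penalty kicks until the sixth success; negative binomial with r=6, p=0.623.
E[Y] = r / p = 6 / 0.623 = 9.630819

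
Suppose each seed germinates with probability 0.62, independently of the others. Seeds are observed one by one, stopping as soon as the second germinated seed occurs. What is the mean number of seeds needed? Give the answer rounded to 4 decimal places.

3.2258

Y = total seeds until the second success; negative binomial with r=2, p=0.62.
E[Y] = r / p = 2 / 0.62 = 3.225806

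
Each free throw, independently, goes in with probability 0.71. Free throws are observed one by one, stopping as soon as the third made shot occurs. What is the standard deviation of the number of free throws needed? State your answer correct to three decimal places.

Y = total free throws until the third success; negative binomial with r=3, p=0.71.
SD(Y) = √[r(1−p)/p²] = √(1.72585) = 1.31372

1.314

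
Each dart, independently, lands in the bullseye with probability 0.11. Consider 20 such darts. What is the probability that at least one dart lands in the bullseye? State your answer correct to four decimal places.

P(at least one) = 1 − P(none) = 1 − (1 − 0.11)^20
= 1 − 0.097230 = 0.902770

0.9028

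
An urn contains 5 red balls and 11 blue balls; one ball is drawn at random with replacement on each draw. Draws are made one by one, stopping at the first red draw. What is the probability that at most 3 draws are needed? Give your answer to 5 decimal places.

Y = number of draws to the first success; geometric, p = 0.3125.
P(Y ≤ 3) = 1 − (1−p)^3 = 1 − 0.3249512 = 0.6750488

0.67505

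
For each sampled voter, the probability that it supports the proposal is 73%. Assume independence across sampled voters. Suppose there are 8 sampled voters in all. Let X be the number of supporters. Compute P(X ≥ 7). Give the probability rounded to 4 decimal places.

X ~ Binomial(8, 0.73); P(X ≥ 7) = Σ C(8,k) p^k (1−p)^(8−k) over k:
  k=7: C(8,7)·0.73^7·0.27^1 = 0.238624
  k=8: C(8,8)·0.73^8·0.27^0 = 0.080646
Total = 0.319270

0.3193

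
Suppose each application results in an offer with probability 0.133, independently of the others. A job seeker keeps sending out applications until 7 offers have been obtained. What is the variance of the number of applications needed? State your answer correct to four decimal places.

343.0946

Y = total applications until the seventh success; negative binomial with r=7, p=0.133.
Var(Y) = r(1−p)/p² = 7·0.867 / 0.133² = 343.094579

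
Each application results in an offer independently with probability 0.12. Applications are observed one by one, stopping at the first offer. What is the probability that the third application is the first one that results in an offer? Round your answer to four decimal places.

Geometric (trials to first success), p = 0.12.
P(Y = 3) = (1−p)^2 · p = 0.7744 · 0.12 = 0.092928

0.0929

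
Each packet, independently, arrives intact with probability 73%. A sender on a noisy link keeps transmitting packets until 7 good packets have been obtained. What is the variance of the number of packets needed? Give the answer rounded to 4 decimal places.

Y = total packets until the seventh success; negative binomial with r=7, p=0.73.
Var(Y) = r(1−p)/p² = 7·0.27 / 0.73² = 3.546632

3.5466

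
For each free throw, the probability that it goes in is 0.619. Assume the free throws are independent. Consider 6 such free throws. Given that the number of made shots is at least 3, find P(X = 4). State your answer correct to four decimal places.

X ~ Binomial(6, 0.619). Want P(X=4 | X≥3) = P(X=4) / P(X≥3).
P(X=4) = C(6,4)·0.619^4·0.381^2 = 0.319671
P(X≥3) = 1 − 0.003059 − 0.029817 − 0.121108 = 0.846016
Ratio = 0.319671 / 0.846016 = 0.377855

0.3779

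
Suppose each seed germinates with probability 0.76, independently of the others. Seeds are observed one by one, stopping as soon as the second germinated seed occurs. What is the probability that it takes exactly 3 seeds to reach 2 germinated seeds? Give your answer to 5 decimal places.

0.27725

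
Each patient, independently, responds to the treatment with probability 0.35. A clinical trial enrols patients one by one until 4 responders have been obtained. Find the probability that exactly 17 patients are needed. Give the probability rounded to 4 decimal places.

Y = trial on which the fourth success occurs; negative binomial, r=4, p=0.35.
P(Y=17) = C(16,3) · p^4 · (1−p)^13
= 560 · 0.015006 · 0.0036972 = 0.031069

0.0311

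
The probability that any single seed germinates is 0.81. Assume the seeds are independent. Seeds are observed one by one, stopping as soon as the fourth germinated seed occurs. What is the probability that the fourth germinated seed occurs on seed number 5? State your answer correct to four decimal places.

Y = trial on which the fourth success occurs; negative binomial, r=4, p=0.81.
P(Y=5) = C(4,3) · p^4 · (1−p)^1
= 4 · 0.43047 · 0.19 = 0.327155

0.3272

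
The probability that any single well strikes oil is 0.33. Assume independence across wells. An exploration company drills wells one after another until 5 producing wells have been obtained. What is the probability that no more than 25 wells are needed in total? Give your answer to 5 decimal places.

0.95041

Finishing within 25 wells ⇔ at least 5 successes in the first 25. With X ~ Binomial(25, 0.33), P(Y ≤ 25) = 1 − P(X ≤ 4).
  k=0: C(25,0)·0.33^0·0.67^25 = 0.0000449
  k=1: C(25,1)·0.33^1·0.67^24 = 0.0005524
  k=2: C(25,2)·0.33^2·0.67^23 = 0.0032649
  k=3: C(25,3)·0.33^3·0.67^22 = 0.0123286
  k=4: C(25,4)·0.33^4·0.67^21 = 0.0333977
1 − 0.0495885 = 0.9504115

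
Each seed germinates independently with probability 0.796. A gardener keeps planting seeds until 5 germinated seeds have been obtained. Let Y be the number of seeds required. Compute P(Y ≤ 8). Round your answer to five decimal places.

0.93997

Finishing within 8 seeds ⇔ at least 5 successes in the first 8. With X ~ Binomial(8, 0.796), P(Y ≤ 8) = 1 − P(X ≤ 4).
  k=0: C(8,0)·0.796^0·0.204^8 = 0.0000030
  k=1: C(8,1)·0.796^1·0.204^7 = 0.0000936
  k=2: C(8,2)·0.796^2·0.204^6 = 0.0012787
  k=3: C(8,3)·0.796^3·0.204^5 = 0.0099788
  k=4: C(8,4)·0.796^4·0.204^4 = 0.0486711
1 − 0.0600252 = 0.9399748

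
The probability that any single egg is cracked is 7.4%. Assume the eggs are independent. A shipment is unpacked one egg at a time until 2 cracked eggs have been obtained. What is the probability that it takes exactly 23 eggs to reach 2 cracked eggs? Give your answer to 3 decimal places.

Y = trial on which the second success occurs; negative binomial, r=2, p=0.074.
P(Y=23) = C(22,1) · p^2 · (1−p)^21
= 22 · 0.005476 · 0.19899 = 0.02397

0.024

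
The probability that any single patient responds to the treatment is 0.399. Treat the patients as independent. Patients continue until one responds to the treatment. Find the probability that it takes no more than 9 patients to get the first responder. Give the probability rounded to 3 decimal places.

Y = number of patients to the first success; geometric, p = 0.399.
P(Y ≤ 9) = 1 − (1−p)^9 = 1 − 0.01023 = 0.98977

0.990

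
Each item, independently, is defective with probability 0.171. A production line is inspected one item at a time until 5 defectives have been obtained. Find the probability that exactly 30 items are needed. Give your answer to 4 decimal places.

0.0320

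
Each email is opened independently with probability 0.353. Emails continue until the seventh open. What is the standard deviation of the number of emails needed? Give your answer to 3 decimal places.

6.029

Y = total emails until the seventh success; negative binomial with r=7, p=0.353.
SD(Y) = √[r(1−p)/p²] = √(36.34569) = 6.02874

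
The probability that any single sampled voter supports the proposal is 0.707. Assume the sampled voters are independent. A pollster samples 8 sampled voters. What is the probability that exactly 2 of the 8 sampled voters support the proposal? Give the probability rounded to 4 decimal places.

0.0089

X ~ Binomial(n=8, p=0.707).
P(X=2) = C(8,2) · p^2 · (1−p)^6
= 28 · 0.49985 · 0.00063271 = 0.008855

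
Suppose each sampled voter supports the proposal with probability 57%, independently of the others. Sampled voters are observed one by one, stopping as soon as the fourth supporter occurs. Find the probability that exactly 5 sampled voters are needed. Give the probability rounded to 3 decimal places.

Y = trial on which the fourth success occurs; negative binomial, r=4, p=0.57.
P(Y=5) = C(4,3) · p^4 · (1−p)^1
= 4 · 0.10556 · 0.43 = 0.18156

0.182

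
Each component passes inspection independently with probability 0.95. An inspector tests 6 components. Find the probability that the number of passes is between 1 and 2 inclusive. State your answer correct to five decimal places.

X ~ Binomial(6, 0.95); P(1 ≤ X ≤ 2) = Σ C(6,k) p^k (1−p)^(6−k) over k:
  k=1: C(6,1)·0.95^1·0.05^5 = 0.0000018
  k=2: C(6,2)·0.95^2·0.05^4 = 0.0000846
Total = 0.0000864

0.00009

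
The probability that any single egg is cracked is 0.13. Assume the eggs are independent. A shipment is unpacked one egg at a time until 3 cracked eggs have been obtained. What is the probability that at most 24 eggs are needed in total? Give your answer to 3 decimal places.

0.620

Finishing within 24 eggs ⇔ at least 3 successes in the first 24. With X ~ Binomial(24, 0.13), P(Y ≤ 24) = 1 − P(X ≤ 2).
  k=0: C(24,0)·0.13^0·0.87^24 = 0.03536
  k=1: C(24,1)·0.13^1·0.87^23 = 0.12679
  k=2: C(24,2)·0.13^2·0.87^22 = 0.21788
1 − 0.38003 = 0.61997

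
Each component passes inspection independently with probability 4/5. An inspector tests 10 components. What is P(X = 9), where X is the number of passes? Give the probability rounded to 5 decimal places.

X ~ Binomial(n=10, p=0.80).
P(X=9) = C(10,9) · p^9 · (1−p)^1
= 10 · 0.13422 · 0.2 = 0.2684355

0.26844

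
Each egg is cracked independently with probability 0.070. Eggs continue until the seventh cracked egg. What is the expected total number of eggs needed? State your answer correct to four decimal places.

Y = total eggs until the seventh success; negative binomial with r=7, p=0.07.
E[Y] = r / p = 7 / 0.07 = 100.000000

100.0000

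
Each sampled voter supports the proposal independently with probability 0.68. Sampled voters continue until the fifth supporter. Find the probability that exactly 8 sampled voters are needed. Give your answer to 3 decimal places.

Y = trial on which the fifth success occurs; negative binomial, r=5, p=0.68.
P(Y=8) = C(7,4) · p^5 · (1−p)^3
= 35 · 0.14539 · 0.032768 = 0.16675

0.167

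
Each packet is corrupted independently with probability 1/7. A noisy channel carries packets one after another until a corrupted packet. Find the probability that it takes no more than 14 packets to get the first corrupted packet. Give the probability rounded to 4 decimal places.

Y = number of packets to the first success; geometric, p = 0.142857.
P(Y ≤ 14) = 1 − (1−p)^14 = 1 − 0.115543 = 0.884457

0.8845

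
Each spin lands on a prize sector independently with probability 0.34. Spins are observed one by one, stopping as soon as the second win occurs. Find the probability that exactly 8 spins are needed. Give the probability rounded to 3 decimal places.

0.067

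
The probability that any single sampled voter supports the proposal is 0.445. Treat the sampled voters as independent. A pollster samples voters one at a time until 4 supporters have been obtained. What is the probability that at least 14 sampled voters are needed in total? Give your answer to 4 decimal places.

0.0991

Needing more than 13 sampled voters ⇔ fewer than 4 successes in the first 13. With X ~ Binomial(13, 0.445), P(Y > 13) = P(X ≤ 3).
  k=0: C(13,0)·0.445^0·0.555^13 = 0.000474
  k=1: C(13,1)·0.445^1·0.555^12 = 0.004941
  k=2: C(13,2)·0.445^2·0.555^11 = 0.023770
  k=3: C(13,3)·0.445^3·0.555^10 = 0.069884
P(X ≤ 3) = 0.099069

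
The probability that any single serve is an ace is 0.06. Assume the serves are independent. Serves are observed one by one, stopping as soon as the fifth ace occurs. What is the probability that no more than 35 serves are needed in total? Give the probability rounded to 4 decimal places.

0.0563

Finishing within 35 serves ⇔ at least 5 successes in the first 35. With X ~ Binomial(35, 0.06), P(Y ≤ 35) = 1 − P(X ≤ 4).
  k=0: C(35,0)·0.06^0·0.94^35 = 0.114677
  k=1: C(35,1)·0.06^1·0.94^34 = 0.256192
  k=2: C(35,2)·0.06^2·0.94^33 = 0.277996
  k=3: C(35,3)·0.06^3·0.94^32 = 0.195189
  k=4: C(35,4)·0.06^4·0.94^31 = 0.099671
1 − 0.943725 = 0.056275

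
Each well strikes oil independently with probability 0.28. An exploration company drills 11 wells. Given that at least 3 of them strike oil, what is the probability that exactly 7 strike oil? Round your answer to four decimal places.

0.0189

X ~ Binomial(11, 0.28). Want P(X=7 | X≥3) = P(X=7) / P(X≥3).
P(X=7) = C(11,7)·0.28^7·0.72^4 = 0.011966
P(X≥3) = 1 − 0.026956 − 0.115312 − 0.224218 = 0.633513
Ratio = 0.011966 / 0.633513 = 0.018888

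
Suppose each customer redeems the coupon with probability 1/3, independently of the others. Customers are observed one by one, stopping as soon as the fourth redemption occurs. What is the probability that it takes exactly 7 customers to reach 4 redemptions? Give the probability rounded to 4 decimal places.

Y = trial on which the fourth success occurs; negative binomial, r=4, p=0.333333.
P(Y=7) = C(6,3) · p^4 · (1−p)^3
= 20 · 0.012346 · 0.2963 = 0.073160

0.0732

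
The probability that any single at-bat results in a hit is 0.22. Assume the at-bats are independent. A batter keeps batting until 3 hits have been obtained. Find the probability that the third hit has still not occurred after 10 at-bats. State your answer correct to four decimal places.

Needing more than 10 at-bats ⇔ fewer than 3 successes in the first 10. With X ~ Binomial(10, 0.22), P(Y > 10) = P(X ≤ 2).
  k=0: C(10,0)·0.22^0·0.78^10 = 0.083358
  k=1: C(10,1)·0.22^1·0.78^9 = 0.235112
  k=2: C(10,2)·0.22^2·0.78^8 = 0.298411
P(X ≤ 2) = 0.616880

0.6169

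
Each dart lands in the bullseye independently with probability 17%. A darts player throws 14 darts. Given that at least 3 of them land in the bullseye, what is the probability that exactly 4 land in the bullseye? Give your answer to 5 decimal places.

0.29883

X ~ Binomial(14, 0.17). Want P(X=4 | X≥3) = P(X=4) / P(X≥3).
P(X=4) = C(14,4)·0.17^4·0.83^10 = 0.1297211
P(X≥3) = 1 − 0.0736365 − 0.2111505 − 0.2811100 = 0.4341029
Ratio = 0.1297211 / 0.4341029 = 0.2988257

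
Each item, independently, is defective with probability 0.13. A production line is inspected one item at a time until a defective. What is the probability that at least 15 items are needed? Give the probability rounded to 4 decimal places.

0.1423

Y = number of items to the first success; geometric, p = 0.13.
P(Y > 14) = P(first 14 all fail) = (1−p)^14 = 0.142321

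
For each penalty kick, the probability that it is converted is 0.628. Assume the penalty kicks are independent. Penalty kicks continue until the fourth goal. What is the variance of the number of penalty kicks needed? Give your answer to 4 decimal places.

Y = total penalty kicks until the fourth success; negative binomial with r=4, p=0.628.
Var(Y) = r(1−p)/p² = 4·0.372 / 0.628² = 3.772973

3.7730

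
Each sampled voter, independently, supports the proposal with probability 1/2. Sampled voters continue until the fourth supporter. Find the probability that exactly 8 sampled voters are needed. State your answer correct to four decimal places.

0.1367

Y = trial on which the fourth success occurs; negative binomial, r=4, p=0.50.
P(Y=8) = C(7,3) · p^4 · (1−p)^4
= 35 · 0.0625 · 0.0625 = 0.136719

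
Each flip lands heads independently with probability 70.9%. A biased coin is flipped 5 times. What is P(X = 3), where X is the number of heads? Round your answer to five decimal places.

0.30180

X ~ Binomial(n=5, p=0.709).
P(X=3) = C(5,3) · p^3 · (1−p)^2
= 10 · 0.3564 · 0.084681 = 0.3018038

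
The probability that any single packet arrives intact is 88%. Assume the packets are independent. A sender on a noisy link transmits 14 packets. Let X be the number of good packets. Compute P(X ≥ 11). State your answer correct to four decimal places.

X ~ Binomial(14, 0.88); P(X ≥ 11) = Σ C(14,k) p^k (1−p)^(14−k) over k:
  k=11: C(14,11)·0.88^11·0.12^3 = 0.154154
  k=12: C(14,12)·0.88^12·0.12^2 = 0.282615
  k=13: C(14,13)·0.88^13·0.12^1 = 0.318848
  k=14: C(14,14)·0.88^14·0.12^0 = 0.167016
Total = 0.922633

0.9226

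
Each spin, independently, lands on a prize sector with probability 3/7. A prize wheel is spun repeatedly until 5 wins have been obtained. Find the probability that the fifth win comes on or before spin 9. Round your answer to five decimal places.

Finishing within 9 spins ⇔ at least 5 successes in the first 9. With X ~ Binomial(9, 0.428571), P(Y ≤ 9) = 1 − P(X ≤ 4).
  k=0: C(9,0)·0.428571^0·0.571429^9 = 0.0064962
  k=1: C(9,1)·0.428571^1·0.571429^8 = 0.0438492
  k=2: C(9,2)·0.428571^2·0.571429^7 = 0.1315475
  k=3: C(9,3)·0.428571^3·0.571429^6 = 0.2302081
  k=4: C(9,4)·0.428571^4·0.571429^5 = 0.2589841
1 − 0.6710851 = 0.3289149

0.32891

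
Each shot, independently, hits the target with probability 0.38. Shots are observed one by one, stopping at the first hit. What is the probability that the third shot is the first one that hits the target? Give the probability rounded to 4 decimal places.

0.1461

Geometric (trials to first success), p = 0.38.
P(Y = 3) = (1−p)^2 · p = 0.3844 · 0.38 = 0.146072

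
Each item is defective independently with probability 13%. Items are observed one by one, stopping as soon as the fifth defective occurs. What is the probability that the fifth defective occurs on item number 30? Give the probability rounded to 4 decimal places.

Y = trial on which the fifth success occurs; negative binomial, r=5, p=0.13.
P(Y=30) = C(29,4) · p^5 · (1−p)^25
= 23751 · 3.7129e-05 · 0.03076 = 0.027126

0.0271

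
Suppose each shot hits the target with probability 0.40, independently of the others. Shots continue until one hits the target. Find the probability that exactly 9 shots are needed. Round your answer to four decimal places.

0.0067

Geometric (trials to first success), p = 0.40.
P(Y = 9) = (1−p)^8 · p = 0.016796 · 0.40 = 0.006718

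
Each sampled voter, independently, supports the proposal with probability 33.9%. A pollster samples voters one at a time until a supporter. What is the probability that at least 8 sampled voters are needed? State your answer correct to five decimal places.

0.05513

Y = number of sampled voters to the first success; geometric, p = 0.339.
P(Y > 7) = P(first 7 all fail) = (1−p)^7 = 0.0551328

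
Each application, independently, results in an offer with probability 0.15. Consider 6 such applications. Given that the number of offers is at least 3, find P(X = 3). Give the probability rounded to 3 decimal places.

0.876

X ~ Binomial(6, 0.15). Want P(X=3 | X≥3) = P(X=3) / P(X≥3).
P(X=3) = C(6,3)·0.15^3·0.85^3 = 0.04145
P(X≥3) = 1 − 0.37715 − 0.39933 − 0.17618 = 0.04734
Ratio = 0.04145 / 0.04734 = 0.87568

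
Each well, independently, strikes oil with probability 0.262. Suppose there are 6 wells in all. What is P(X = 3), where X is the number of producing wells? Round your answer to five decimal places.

X ~ Binomial(n=6, p=0.262).
P(X=3) = C(6,3) · p^3 · (1−p)^3
= 20 · 0.017985 · 0.40195 = 0.1445782

0.14458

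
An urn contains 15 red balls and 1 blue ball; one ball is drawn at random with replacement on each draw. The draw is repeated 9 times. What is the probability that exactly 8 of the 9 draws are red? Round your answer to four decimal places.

0.3357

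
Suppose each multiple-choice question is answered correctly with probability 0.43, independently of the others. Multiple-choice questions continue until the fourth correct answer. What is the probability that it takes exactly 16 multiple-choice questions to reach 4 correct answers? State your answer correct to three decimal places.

0.018

Y = trial on which the fourth success occurs; negative binomial, r=4, p=0.43.
P(Y=16) = C(15,3) · p^4 · (1−p)^12
= 455 · 0.034188 · 0.0011762 = 0.01830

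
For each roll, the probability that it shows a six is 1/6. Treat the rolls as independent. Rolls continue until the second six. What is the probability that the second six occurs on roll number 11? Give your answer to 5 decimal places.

0.05384

Y = trial on which the second success occurs; negative binomial, r=2, p=0.166667.
P(Y=11) = C(10,1) · p^2 · (1−p)^9
= 10 · 0.027778 · 0.19381 = 0.0538352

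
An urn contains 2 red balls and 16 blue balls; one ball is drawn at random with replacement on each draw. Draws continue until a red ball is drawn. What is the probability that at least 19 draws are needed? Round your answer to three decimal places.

0.120

Y = number of draws to the first success; geometric, p = 0.111111.
P(Y > 18) = P(first 18 all fail) = (1−p)^18 = 0.12002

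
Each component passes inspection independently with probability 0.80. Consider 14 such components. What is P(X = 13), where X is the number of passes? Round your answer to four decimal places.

X ~ Binomial(n=14, p=0.80).
P(X=13) = C(14,13) · p^13 · (1−p)^1
= 14 · 0.054976 · 0.2 = 0.153932

0.1539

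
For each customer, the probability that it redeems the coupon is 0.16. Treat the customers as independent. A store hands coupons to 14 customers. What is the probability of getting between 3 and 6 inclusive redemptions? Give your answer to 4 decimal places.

0.3900

X ~ Binomial(14, 0.16); P(3 ≤ X ≤ 6) = Σ C(14,k) p^k (1−p)^(14−k) over k:
  k=3: C(14,3)·0.16^3·0.84^11 = 0.219045
  k=4: C(14,4)·0.16^4·0.84^10 = 0.114738
  k=5: C(14,5)·0.16^5·0.84^9 = 0.043710
  k=6: C(14,6)·0.16^6·0.84^8 = 0.012488
Total = 0.389981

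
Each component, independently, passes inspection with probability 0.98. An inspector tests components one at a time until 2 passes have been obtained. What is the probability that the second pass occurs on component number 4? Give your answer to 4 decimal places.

0.0012

Y = trial on which the second success occurs; negative binomial, r=2, p=0.98.
P(Y=4) = C(3,1) · p^2 · (1−p)^2
= 3 · 0.9604 · 0.0004 = 0.001152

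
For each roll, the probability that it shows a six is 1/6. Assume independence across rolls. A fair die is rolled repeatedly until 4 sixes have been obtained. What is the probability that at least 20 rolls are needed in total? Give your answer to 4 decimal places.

Needing more than 19 rolls ⇔ fewer than 4 successes in the first 19. With X ~ Binomial(19, 0.166667), P(Y > 19) = P(X ≤ 3).
  k=0: C(19,0)·0.166667^0·0.833333^19 = 0.031301
  k=1: C(19,1)·0.166667^1·0.833333^18 = 0.118943
  k=2: C(19,2)·0.166667^2·0.833333^17 = 0.214098
  k=3: C(19,3)·0.166667^3·0.833333^16 = 0.242644
P(X ≤ 3) = 0.606986

0.6070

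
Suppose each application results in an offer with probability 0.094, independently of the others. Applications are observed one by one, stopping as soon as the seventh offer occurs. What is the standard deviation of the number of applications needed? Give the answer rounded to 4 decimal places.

26.7908

Y = total applications until the seventh success; negative binomial with r=7, p=0.094.
SD(Y) = √[r(1−p)/p²] = √(717.745586) = 26.790774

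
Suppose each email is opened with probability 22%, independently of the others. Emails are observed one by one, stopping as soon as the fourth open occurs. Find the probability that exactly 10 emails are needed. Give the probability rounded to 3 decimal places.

Y = trial on which the fourth success occurs; negative binomial, r=4, p=0.22.
P(Y=10) = C(9,3) · p^4 · (1−p)^6
= 84 · 0.0023426 · 0.2252 = 0.04431

0.044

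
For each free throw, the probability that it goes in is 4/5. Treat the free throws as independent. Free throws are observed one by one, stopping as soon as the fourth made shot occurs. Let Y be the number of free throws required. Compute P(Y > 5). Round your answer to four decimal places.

0.2627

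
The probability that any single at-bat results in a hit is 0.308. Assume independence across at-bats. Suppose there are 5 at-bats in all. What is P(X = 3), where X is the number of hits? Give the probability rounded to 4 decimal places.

X ~ Binomial(n=5, p=0.308).
P(X=3) = C(5,3) · p^3 · (1−p)^2
= 10 · 0.029218 · 0.47886 = 0.139915

0.1399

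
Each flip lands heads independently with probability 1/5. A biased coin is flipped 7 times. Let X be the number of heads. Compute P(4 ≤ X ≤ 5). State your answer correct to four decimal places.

X ~ Binomial(7, 0.20); P(4 ≤ X ≤ 5) = Σ C(7,k) p^k (1−p)^(7−k) over k:
  k=4: C(7,4)·0.20^4·0.80^3 = 0.028672
  k=5: C(7,5)·0.20^5·0.80^2 = 0.004301
Total = 0.032973

0.0330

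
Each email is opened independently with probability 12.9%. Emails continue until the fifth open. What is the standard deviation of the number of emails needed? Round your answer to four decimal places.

Y = total emails until the fifth success; negative binomial with r=5, p=0.129.
SD(Y) = √[r(1−p)/p²] = √(261.703023) = 16.177238

16.1772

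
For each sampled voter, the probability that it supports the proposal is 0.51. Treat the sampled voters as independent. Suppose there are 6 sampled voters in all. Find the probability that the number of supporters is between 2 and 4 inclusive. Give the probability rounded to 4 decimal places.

0.7807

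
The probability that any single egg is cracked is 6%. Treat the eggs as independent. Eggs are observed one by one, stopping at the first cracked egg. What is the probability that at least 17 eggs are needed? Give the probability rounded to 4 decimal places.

Y = number of eggs to the first success; geometric, p = 0.06.
P(Y > 16) = P(first 16 all fail) = (1−p)^16 = 0.371574

0.3716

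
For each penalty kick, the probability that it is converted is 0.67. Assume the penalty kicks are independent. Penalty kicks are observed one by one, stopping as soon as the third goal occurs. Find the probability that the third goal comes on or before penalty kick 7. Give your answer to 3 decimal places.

Finishing within 7 penalty kicks ⇔ at least 3 successes in the first 7. With X ~ Binomial(7, 0.67), P(Y ≤ 7) = 1 − P(X ≤ 2).
  k=0: C(7,0)·0.67^0·0.33^7 = 0.00043
  k=1: C(7,1)·0.67^1·0.33^6 = 0.00606
  k=2: C(7,2)·0.67^2·0.33^5 = 0.03689
1 − 0.04338 = 0.95662

0.957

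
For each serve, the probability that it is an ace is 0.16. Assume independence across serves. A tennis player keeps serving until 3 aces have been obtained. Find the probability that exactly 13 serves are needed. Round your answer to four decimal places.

Y = trial on which the third success occurs; negative binomial, r=3, p=0.16.
P(Y=13) = C(12,2) · p^3 · (1−p)^10
= 66 · 0.004096 · 0.1749 = 0.047282

0.0473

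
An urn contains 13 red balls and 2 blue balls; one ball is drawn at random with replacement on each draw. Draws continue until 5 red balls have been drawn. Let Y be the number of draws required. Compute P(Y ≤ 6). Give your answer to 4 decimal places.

Finishing within 6 draws ⇔ at least 5 successes in the first 6. With X ~ Binomial(6, 0.866667), P(Y ≤ 6) = 1 − P(X ≤ 4).
  k=0: C(6,0)·0.866667^0·0.133333^6 = 0.000006
  k=1: C(6,1)·0.866667^1·0.133333^5 = 0.000219
  k=2: C(6,2)·0.866667^2·0.133333^4 = 0.003561
  k=3: C(6,3)·0.866667^3·0.133333^3 = 0.030860
  k=4: C(6,4)·0.866667^4·0.133333^2 = 0.150445
1 − 0.185091 = 0.814909

0.8149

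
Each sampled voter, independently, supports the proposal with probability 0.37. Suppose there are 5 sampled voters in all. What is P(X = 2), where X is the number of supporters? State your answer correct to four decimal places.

X ~ Binomial(n=5, p=0.37).
P(X=2) = C(5,2) · p^2 · (1−p)^3
= 10 · 0.1369 · 0.25005 = 0.342314

0.3423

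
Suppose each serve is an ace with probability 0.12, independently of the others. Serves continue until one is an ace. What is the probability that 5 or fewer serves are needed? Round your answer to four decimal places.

Y = number of serves to the first success; geometric, p = 0.12.
P(Y ≤ 5) = 1 − (1−p)^5 = 1 − 0.527732 = 0.472268

0.4723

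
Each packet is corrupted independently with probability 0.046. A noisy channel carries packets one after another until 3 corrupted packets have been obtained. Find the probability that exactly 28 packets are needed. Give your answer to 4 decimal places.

Y = trial on which the third success occurs; negative binomial, r=3, p=0.046.
P(Y=28) = C(27,2) · p^3 · (1−p)^25
= 351 · 9.7336e-05 · 0.30811 = 0.010527

0.0105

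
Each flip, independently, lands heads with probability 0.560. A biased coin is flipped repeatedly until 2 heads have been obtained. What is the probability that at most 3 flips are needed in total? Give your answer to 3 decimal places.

0.590

Finishing within 3 flips ⇔ at least 2 successes in the first 3. With X ~ Binomial(3, 0.56), P(Y ≤ 3) = 1 − P(X ≤ 1).
  k=0: C(3,0)·0.56^0·0.44^3 = 0.08518
  k=1: C(3,1)·0.56^1·0.44^2 = 0.32525
1 − 0.41043 = 0.58957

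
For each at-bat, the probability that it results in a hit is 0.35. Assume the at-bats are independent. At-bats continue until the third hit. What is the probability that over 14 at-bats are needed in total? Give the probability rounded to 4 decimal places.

0.0839

Needing more than 14 at-bats ⇔ fewer than 3 successes in the first 14. With X ~ Binomial(14, 0.35), P(Y > 14) = P(X ≤ 2).
  k=0: C(14,0)·0.35^0·0.65^14 = 0.002403
  k=1: C(14,1)·0.35^1·0.65^13 = 0.018116
  k=2: C(14,2)·0.35^2·0.65^12 = 0.063407
P(X ≤ 2) = 0.083927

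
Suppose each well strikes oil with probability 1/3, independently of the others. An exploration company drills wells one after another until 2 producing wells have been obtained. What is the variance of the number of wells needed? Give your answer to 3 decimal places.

12.000

Y = total wells until the second success; negative binomial with r=2, p=0.333333.
Var(Y) = r(1−p)/p² = 2·0.666667 / 0.333333² = 12.00000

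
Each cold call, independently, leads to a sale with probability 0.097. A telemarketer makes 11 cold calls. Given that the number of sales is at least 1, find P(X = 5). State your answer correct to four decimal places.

X ~ Binomial(11, 0.097). Want P(X=5 | X≥1) = P(X=5) / P(X≥1).
P(X=5) = C(11,5)·0.097^5·0.903^6 = 0.002151
P(X≥1) = 1 − 0.325511 = 0.674489
Ratio = 0.002151 / 0.674489 = 0.003189

0.0032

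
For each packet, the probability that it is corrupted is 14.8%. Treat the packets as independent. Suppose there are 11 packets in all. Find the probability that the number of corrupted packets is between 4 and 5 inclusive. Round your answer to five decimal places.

0.06415

X ~ Binomial(11, 0.148); P(4 ≤ X ≤ 5) = Σ C(11,k) p^k (1−p)^(11−k) over k:
  k=4: C(11,4)·0.148^4·0.852^7 = 0.0515986
  k=5: C(11,5)·0.148^5·0.852^6 = 0.0125484
Total = 0.0641470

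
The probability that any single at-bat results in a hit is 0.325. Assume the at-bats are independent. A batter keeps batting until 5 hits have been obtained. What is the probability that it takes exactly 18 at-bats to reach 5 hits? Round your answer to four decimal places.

Y = trial on which the fifth success occurs; negative binomial, r=5, p=0.325.
P(Y=18) = C(17,4) · p^5 · (1−p)^13
= 2380 · 0.0036259 · 0.0060388 = 0.052113

0.0521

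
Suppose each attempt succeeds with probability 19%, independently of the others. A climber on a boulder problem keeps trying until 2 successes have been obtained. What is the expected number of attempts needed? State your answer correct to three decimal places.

10.526

Y = total attempts until the second success; negative binomial with r=2, p=0.19.
E[Y] = r / p = 2 / 0.19 = 10.52632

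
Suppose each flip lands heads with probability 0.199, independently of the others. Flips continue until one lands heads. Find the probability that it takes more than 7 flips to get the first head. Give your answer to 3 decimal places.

0.212

Y = number of flips to the first success; geometric, p = 0.199.
P(Y > 7) = P(first 7 all fail) = (1−p)^7 = 0.21156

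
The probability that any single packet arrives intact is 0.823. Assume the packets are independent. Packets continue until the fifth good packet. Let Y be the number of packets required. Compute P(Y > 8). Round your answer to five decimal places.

Needing more than 8 packets ⇔ fewer than 5 successes in the first 8. With X ~ Binomial(8, 0.823), P(Y > 8) = P(X ≤ 4).
  k=0: C(8,0)·0.823^0·0.177^8 = 0.0000010
  k=1: C(8,1)·0.823^1·0.177^7 = 0.0000358
  k=2: C(8,2)·0.823^2·0.177^6 = 0.0005832
  k=3: C(8,3)·0.823^3·0.177^5 = 0.0054232
  k=4: C(8,4)·0.823^4·0.177^4 = 0.0315203
P(X ≤ 4) = 0.0375635

0.03756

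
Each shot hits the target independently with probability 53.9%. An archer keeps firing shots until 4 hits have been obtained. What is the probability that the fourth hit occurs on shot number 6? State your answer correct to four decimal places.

0.1794

Y = trial on which the fourth success occurs; negative binomial, r=4, p=0.539.
P(Y=6) = C(5,3) · p^4 · (1−p)^2
= 10 · 0.084402 · 0.21252 = 0.179373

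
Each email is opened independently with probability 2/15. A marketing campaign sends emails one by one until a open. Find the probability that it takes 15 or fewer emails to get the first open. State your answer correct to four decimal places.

0.8831

Y = number of emails to the first success; geometric, p = 0.133333.
P(Y ≤ 15) = 1 − (1−p)^15 = 1 − 0.116891 = 0.883109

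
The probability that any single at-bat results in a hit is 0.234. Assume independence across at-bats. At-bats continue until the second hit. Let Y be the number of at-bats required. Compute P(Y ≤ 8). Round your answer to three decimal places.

0.592

Finishing within 8 at-bats ⇔ at least 2 successes in the first 8. With X ~ Binomial(8, 0.234), P(Y ≤ 8) = 1 − P(X ≤ 1).
  k=0: C(8,0)·0.234^0·0.766^8 = 0.11853
  k=1: C(8,1)·0.234^1·0.766^7 = 0.28967
1 − 0.40820 = 0.59180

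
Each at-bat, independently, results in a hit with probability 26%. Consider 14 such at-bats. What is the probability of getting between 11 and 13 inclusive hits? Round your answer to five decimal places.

0.00006

X ~ Binomial(14, 0.26); P(11 ≤ X ≤ 13) = Σ C(14,k) p^k (1−p)^(14−k) over k:
  k=11: C(14,11)·0.26^11·0.74^3 = 0.0000541
  k=12: C(14,12)·0.26^12·0.74^2 = 0.0000048
  k=13: C(14,13)·0.26^13·0.74^1 = 0.0000003
Total = 0.0000592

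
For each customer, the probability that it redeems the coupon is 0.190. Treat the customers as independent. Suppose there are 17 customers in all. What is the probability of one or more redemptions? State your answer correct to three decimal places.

P(at least one) = 1 − P(none) = 1 − (1 − 0.19)^17
= 1 − 0.02781 = 0.97219

0.972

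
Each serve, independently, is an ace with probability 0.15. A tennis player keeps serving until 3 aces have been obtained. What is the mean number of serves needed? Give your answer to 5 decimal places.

Y = total serves until the third success; negative binomial with r=3, p=0.15.
E[Y] = r / p = 3 / 0.15 = 20.0000000

20.00000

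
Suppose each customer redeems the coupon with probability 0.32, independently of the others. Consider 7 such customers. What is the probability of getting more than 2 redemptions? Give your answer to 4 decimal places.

0.3987

X ~ Binomial(7, 0.32); P(X ≥ 3) = Σ C(7,k) p^k (1−p)^(7−k) over k:
  k=3: C(7,3)·0.32^3·0.68^4 = 0.245219
  k=4: C(7,4)·0.32^4·0.68^3 = 0.115397
  k=5: C(7,5)·0.32^5·0.68^2 = 0.032583
  k=6: C(7,6)·0.32^6·0.68^1 = 0.005111
  k=7: C(7,7)·0.32^7·0.68^0 = 0.000344
Total = 0.398653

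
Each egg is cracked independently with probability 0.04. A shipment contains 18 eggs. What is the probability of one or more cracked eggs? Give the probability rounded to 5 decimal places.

0.52040

P(at least one) = 1 − P(none) = 1 − (1 − 0.04)^18
= 1 − 0.4796033 = 0.5203967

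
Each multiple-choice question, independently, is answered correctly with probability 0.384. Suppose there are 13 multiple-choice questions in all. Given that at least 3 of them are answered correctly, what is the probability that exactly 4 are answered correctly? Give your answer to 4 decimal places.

0.2141

X ~ Binomial(13, 0.384). Want P(X=4 | X≥3) = P(X=4) / P(X≥3).
P(X=4) = C(13,4)·0.384^4·0.616^9 = 0.198544
P(X≥3) = 1 − 0.001839 − 0.014902 − 0.055737 = 0.927522
Ratio = 0.198544 / 0.927522 = 0.214059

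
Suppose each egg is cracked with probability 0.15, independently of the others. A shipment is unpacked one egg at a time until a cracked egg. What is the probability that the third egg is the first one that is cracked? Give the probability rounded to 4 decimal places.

Geometric (trials to first success), p = 0.15.
P(Y = 3) = (1−p)^2 · p = 0.7225 · 0.15 = 0.108375

0.1084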